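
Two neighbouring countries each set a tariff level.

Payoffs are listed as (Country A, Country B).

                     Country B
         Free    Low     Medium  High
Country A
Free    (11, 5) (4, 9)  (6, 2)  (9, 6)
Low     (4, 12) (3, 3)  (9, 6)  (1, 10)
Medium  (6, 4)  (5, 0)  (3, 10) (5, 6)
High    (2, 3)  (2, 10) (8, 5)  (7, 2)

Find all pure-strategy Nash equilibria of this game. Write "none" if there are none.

(Free, Free): Country B can switch to Low (5 → 9). Not NE.
(Free, Low): Country A can switch to Medium (4 → 5). Not NE.
(Free, Medium): Country A can switch to Low (6 → 9). Not NE.
(Free, High): Country B can switch to Low (6 → 9). Not NE.
(Low, Free): Country A can switch to Free (4 → 11). Not NE.
(Low, Low): Country A can switch to Free (3 → 4). Not NE.
(Low, Medium): Country B can switch to Free (6 → 12). Not NE.
(Low, High): Country A can switch to Free (1 → 9). Not NE.
(Medium, Free): Country A can switch to Free (6 → 11). Not NE.
(Medium, Low): Country B can switch to Free (0 → 4). Not NE.
(The remaining 6 profiles each have a profitable deviation by the same check.)

none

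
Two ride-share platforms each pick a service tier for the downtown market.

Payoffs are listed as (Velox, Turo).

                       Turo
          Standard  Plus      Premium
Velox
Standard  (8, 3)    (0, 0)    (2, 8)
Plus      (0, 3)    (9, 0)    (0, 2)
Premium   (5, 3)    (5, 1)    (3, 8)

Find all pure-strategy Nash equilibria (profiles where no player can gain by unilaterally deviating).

Mark each player's best response to every combination of opponents' strategies; a profile where every player is best-responding is a pure Nash equilibrium.
Velox against Standard: payoffs 8, 0, 5 → best response Standard.
Velox against Plus: payoffs 0, 9, 5 → best response Plus.
Velox against Premium: payoffs 2, 0, 3 → best response Premium.
Turo against Standard: payoffs 3, 0, 8 → best response Premium.
Turo against Plus: payoffs 3, 0, 2 → best response Standard.
Turo against Premium: payoffs 3, 1, 8 → best response Premium.
Mutual best responses: (Premium, Premium).

(Premium, Premium)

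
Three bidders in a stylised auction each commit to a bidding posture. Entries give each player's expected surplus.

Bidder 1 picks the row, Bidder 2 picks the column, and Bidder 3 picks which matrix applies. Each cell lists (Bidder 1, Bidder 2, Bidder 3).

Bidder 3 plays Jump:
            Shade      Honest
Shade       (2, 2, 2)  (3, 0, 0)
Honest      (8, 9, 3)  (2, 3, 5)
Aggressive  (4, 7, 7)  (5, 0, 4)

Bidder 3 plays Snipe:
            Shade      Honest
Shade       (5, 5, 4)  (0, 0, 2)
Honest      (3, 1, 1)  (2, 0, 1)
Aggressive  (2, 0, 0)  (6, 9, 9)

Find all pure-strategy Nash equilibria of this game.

(Shade, Shade, Jump): Bidder 1 can switch to Honest (2 → 8). Not NE.
(Shade, Shade, Snipe): Bidder 1 gets 5, best alternative 3; Bidder 2 gets 5, best alternative 0; Bidder 3 gets 4, best alternative 2. No profitable deviation — NE.
(Shade, Honest, Jump): Bidder 1 can switch to Aggressive (3 → 5). Not NE.
(Shade, Honest, Snipe): Bidder 1 can switch to Honest (0 → 2). Not NE.
(Honest, Shade, Jump): Bidder 1 gets 8, best alternative 4; Bidder 2 gets 9, best alternative 3; Bidder 3 gets 3, best alternative 1. No profitable deviation — NE.
(Honest, Shade, Snipe): Bidder 1 can switch to Shade (3 → 5). Not NE.
(Honest, Honest, Jump): Bidder 1 can switch to Shade (2 → 3). Not NE.
(Honest, Honest, Snipe): Bidder 1 can switch to Aggressive (2 → 6). Not NE.
(Aggressive, Honest, Snipe): Bidder 1 gets 6, best alternative 2; Bidder 2 gets 9, best alternative 0; Bidder 3 gets 9, best alternative 4. No profitable deviation — NE.
(The remaining 3 profiles each have a profitable deviation by the same check.)

(Shade, Shade, Snipe), (Honest, Shade, Jump), (Aggressive, Honest, Snipe)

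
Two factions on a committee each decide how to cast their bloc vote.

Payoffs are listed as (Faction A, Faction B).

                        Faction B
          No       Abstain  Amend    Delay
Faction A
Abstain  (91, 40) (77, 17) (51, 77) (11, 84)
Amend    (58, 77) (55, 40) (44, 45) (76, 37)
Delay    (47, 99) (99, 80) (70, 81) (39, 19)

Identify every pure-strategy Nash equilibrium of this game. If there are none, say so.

(Abstain, No): Faction B can switch to Amend (40 → 77). Not NE.
(Abstain, Abstain): Faction A can switch to Delay (77 → 99). Not NE.
(Abstain, Amend): Faction A can switch to Delay (51 → 70). Not NE.
(Abstain, Delay): Faction A can switch to Amend (11 → 76). Not NE.
(Amend, No): Faction A can switch to Abstain (58 → 91). Not NE.
(Amend, Abstain): Faction A can switch to Abstain (55 → 77). Not NE.
(Amend, Amend): Faction A can switch to Abstain (44 → 51). Not NE.
(Amend, Delay): Faction B can switch to No (37 → 77). Not NE.
(Delay, No): Faction A can switch to Abstain (47 → 91). Not NE.
(Delay, Abstain): Faction B can switch to No (80 → 99). Not NE.
(The remaining 2 profiles each have a profitable deviation by the same check.)

This game has no pure Nash equilibrium.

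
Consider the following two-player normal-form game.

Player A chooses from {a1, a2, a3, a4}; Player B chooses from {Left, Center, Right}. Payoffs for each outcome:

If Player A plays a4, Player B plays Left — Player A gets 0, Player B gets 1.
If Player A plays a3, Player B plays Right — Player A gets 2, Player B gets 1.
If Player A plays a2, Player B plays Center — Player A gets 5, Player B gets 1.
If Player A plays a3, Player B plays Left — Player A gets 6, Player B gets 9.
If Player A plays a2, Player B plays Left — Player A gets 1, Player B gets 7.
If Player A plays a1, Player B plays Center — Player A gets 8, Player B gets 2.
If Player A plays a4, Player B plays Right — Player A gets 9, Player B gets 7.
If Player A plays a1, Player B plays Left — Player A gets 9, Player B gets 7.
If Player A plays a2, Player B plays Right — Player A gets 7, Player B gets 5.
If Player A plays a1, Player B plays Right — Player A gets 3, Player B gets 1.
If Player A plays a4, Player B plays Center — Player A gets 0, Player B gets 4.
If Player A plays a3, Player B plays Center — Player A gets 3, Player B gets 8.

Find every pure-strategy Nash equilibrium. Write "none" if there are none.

The pure Nash equilibria are (a1, Left) and (a4, Right).

Player A against Left: payoffs 9, 1, 6, 0 → best response a1.
Player A against Center: payoffs 8, 5, 3, 0 → best response a1.
Player A against Right: payoffs 3, 7, 2, 9 → best response a4.
Player B against a1: payoffs 7, 2, 1 → best response Left.
Player B against a2: payoffs 7, 1, 5 → best response Left.
Player B against a3: payoffs 9, 8, 1 → best response Left.
Player B against a4: payoffs 1, 4, 7 → best response Right.
Mutual best responses: (a1, Left); (a4, Right).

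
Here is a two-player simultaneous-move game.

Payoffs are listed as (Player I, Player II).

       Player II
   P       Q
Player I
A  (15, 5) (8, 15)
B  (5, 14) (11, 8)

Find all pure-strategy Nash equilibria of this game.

(A, P): Player II can switch to Q (5 → 15). Not NE.
(A, Q): Player I can switch to B (8 → 11). Not NE.
(B, P): Player I can switch to A (5 → 15). Not NE.
(B, Q): Player II can switch to P (8 → 14). Not NE.

There is no pure-strategy Nash equilibrium.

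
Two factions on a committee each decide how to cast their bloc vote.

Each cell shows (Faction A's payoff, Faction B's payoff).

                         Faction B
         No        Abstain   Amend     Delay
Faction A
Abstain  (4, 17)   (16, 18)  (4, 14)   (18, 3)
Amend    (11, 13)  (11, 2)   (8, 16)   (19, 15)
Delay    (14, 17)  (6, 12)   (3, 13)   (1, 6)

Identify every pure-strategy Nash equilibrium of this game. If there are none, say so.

Faction A against No: payoffs 4, 11, 14 → best response Delay.
Faction A against Abstain: payoffs 16, 11, 6 → best response Abstain.
Faction A against Amend: payoffs 4, 8, 3 → best response Amend.
Faction A against Delay: payoffs 18, 19, 1 → best response Amend.
Faction B against Abstain: payoffs 17, 18, 14, 3 → best response Abstain.
Faction B against Amend: payoffs 13, 2, 16, 15 → best response Amend.
Faction B against Delay: payoffs 17, 12, 13, 6 → best response No.
Mutual best responses: (Abstain, Abstain); (Amend, Amend); (Delay, No).

Pure-strategy Nash equilibria: (Abstain, Abstain); (Amend, Amend); (Delay, No)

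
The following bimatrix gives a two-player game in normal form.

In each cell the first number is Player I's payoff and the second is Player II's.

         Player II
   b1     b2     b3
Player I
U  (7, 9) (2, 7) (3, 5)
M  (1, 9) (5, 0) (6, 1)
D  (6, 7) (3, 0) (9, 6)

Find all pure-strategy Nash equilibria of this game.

For each player, find the best response to each opponent profile; mutual best responses are the pure NE.
Player I against b1: payoffs 7, 1, 6 → best response U.
Player I against b2: payoffs 2, 5, 3 → best response M.
Player I against b3: payoffs 3, 6, 9 → best response D.
Player II against U: payoffs 9, 7, 5 → best response b1.
Player II against M: payoffs 9, 0, 1 → best response b1.
Player II against D: payoffs 7, 0, 6 → best response b1.
Mutual best responses: (U, b1).

Pure NE: (U, b1)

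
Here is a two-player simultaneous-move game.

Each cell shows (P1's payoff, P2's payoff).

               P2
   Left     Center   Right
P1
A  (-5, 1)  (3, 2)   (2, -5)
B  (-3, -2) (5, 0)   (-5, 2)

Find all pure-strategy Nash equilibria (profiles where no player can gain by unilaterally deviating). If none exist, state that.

No pure-strategy Nash equilibrium.

(A, Left): P1 can switch to B (-5 → -3). Not NE.
(A, Center): P1 can switch to B (3 → 5). Not NE.
(A, Right): P2 can switch to Left (-5 → 1). Not NE.
(B, Left): P2 can switch to Center (-2 → 0). Not NE.
(B, Center): P2 can switch to Right (0 → 2). Not NE.
(B, Right): P1 can switch to A (-5 → 2). Not NE.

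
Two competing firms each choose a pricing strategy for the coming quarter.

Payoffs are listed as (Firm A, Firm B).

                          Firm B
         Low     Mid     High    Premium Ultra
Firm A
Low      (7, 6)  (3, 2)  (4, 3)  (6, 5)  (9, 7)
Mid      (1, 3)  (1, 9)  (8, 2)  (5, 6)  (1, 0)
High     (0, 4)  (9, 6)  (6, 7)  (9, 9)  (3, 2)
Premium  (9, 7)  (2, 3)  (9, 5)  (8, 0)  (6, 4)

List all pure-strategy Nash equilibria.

The pure Nash equilibria are (Low, Ultra), (High, Premium), (Premium, Low).

(Low, Low): Firm A can switch to Premium (7 → 9). Not NE.
(Low, Mid): Firm A can switch to High (3 → 9). Not NE.
(Low, High): Firm A can switch to Mid (4 → 8). Not NE.
(Low, Premium): Firm A can switch to High (6 → 9). Not NE.
(Low, Ultra): Firm A gets 9, best alternative 6; Firm B gets 7, best alternative 6. No profitable deviation — NE.
(Mid, Low): Firm A can switch to Low (1 → 7). Not NE.
(Mid, Mid): Firm A can switch to Low (1 → 3). Not NE.
(Mid, High): Firm A can switch to Premium (8 → 9). Not NE.
(Mid, Premium): Firm A can switch to Low (5 → 6). Not NE.
(Mid, Ultra): Firm A can switch to Low (1 → 9). Not NE.
(High, Low): Firm A can switch to Low (0 → 7). Not NE.
(High, Mid): Firm B can switch to High (6 → 7). Not NE.
(High, High): Firm A can switch to Mid (6 → 8). Not NE.
(High, Premium): Firm A gets 9, best alternative 8; Firm B gets 9, best alternative 7. No profitable deviation — NE.
(Premium, Low): Firm A gets 9, best alternative 7; Firm B gets 7, best alternative 5. No profitable deviation — NE.
(The remaining 5 profiles each have a profitable deviation by the same check.)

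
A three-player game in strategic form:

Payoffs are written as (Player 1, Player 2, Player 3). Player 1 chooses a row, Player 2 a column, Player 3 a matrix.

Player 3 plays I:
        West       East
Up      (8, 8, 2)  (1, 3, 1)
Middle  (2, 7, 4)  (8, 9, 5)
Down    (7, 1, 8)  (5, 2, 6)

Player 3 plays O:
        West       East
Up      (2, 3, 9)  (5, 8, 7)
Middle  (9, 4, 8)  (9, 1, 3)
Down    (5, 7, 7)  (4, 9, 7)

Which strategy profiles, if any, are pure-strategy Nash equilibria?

Pure-strategy Nash equilibria: (Middle, West, O) and (Middle, East, I)

Check each profile: it is a Nash equilibrium iff no player can strictly gain by switching unilaterally.
(Up, West, I): Player 3 can switch to O (2 → 9). Not NE.
(Up, West, O): Player 1 can switch to Middle (2 → 9). Not NE.
(Up, East, I): Player 1 can switch to Middle (1 → 8). Not NE.
(Up, East, O): Player 1 can switch to Middle (5 → 9). Not NE.
(Middle, West, I): Player 1 can switch to Up (2 → 8). Not NE.
(Middle, West, O): Player 1 gets 9, best alternative 5; Player 2 gets 4, best alternative 1; Player 3 gets 8, best alternative 4. No profitable deviation — NE.
(Middle, East, I): Player 1 gets 8, best alternative 5; Player 2 gets 9, best alternative 7; Player 3 gets 5, best alternative 3. No profitable deviation — NE.
(Middle, East, O): Player 2 can switch to West (1 → 4). Not NE.
(Down, West, I): Player 1 can switch to Up (7 → 8). Not NE.
(Down, West, O): Player 1 can switch to Middle (5 → 9). Not NE.
(Down, East, I): Player 1 can switch to Middle (5 → 8). Not NE.
(Down, East, O): Player 1 can switch to Up (4 → 5). Not NE.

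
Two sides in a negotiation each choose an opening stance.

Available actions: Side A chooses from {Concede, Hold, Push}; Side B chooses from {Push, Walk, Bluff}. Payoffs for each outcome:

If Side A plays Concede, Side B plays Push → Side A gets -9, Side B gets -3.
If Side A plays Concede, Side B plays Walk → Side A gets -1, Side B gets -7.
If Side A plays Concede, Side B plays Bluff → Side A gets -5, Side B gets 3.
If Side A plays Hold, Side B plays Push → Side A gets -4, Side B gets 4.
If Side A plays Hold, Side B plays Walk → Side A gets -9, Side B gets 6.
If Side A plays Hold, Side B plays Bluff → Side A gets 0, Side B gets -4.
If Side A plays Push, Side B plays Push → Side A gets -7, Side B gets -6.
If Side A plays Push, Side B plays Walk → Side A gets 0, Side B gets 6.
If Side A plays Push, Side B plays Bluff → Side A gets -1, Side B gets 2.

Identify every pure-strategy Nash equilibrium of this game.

(Push, Walk)

Side A against Push: payoffs -9, -4, -7 → best response Hold.
Side A against Walk: payoffs -1, -9, 0 → best response Push.
Side A against Bluff: payoffs -5, 0, -1 → best response Hold.
Side B against Concede: payoffs -3, -7, 3 → best response Bluff.
Side B against Hold: payoffs 4, 6, -4 → best response Walk.
Side B against Push: payoffs -6, 6, 2 → best response Walk.
Mutual best responses: (Push, Walk).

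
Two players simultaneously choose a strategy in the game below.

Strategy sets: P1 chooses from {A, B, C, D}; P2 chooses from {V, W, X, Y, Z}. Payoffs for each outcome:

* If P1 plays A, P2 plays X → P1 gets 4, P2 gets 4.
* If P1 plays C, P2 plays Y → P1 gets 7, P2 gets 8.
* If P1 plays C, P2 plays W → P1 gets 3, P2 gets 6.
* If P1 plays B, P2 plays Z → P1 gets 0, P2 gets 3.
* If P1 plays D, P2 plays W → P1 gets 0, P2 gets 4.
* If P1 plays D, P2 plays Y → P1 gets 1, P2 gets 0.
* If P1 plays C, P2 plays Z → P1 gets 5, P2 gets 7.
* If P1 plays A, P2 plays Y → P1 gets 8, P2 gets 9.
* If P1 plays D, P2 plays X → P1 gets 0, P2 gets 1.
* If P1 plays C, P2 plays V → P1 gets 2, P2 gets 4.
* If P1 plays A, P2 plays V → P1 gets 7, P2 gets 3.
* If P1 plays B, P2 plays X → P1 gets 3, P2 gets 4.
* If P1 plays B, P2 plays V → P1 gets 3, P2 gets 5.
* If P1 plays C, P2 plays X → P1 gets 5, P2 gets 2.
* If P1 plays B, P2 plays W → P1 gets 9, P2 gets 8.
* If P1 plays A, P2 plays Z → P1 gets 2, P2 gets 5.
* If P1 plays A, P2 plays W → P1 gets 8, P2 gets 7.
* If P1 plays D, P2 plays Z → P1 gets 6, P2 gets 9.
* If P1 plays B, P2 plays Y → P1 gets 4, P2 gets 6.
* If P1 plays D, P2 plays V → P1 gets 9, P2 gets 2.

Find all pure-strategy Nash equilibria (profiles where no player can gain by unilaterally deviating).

Pure-strategy Nash equilibria: (A, Y), (B, W), (D, Z)

For each player, find the best response to each opponent profile; mutual best responses are the pure NE.
P1 against V: payoffs 7, 3, 2, 9 → best response D.
P1 against W: payoffs 8, 9, 3, 0 → best response B.
P1 against X: payoffs 4, 3, 5, 0 → best response C.
P1 against Y: payoffs 8, 4, 7, 1 → best response A.
P1 against Z: payoffs 2, 0, 5, 6 → best response D.
P2 against A: payoffs 3, 7, 4, 9, 5 → best response Y.
P2 against B: payoffs 5, 8, 4, 6, 3 → best response W.
P2 against C: payoffs 4, 6, 2, 8, 7 → best response Y.
P2 against D: payoffs 2, 4, 1, 0, 9 → best response Z.
Mutual best responses: (A, Y); (B, W); (D, Z).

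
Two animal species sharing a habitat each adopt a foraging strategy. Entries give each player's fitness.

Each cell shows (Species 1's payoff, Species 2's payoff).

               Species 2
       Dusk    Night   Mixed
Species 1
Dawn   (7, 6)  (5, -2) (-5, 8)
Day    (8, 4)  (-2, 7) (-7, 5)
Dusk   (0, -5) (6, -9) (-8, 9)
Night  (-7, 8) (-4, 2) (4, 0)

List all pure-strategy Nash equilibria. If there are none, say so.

Check each profile: it is a Nash equilibrium iff no player can strictly gain by switching unilaterally.
(Dawn, Dusk): Species 1 can switch to Day (7 → 8). Not NE.
(Dawn, Night): Species 1 can switch to Dusk (5 → 6). Not NE.
(Dawn, Mixed): Species 1 can switch to Night (-5 → 4). Not NE.
(Day, Dusk): Species 2 can switch to Night (4 → 7). Not NE.
(Day, Night): Species 1 can switch to Dawn (-2 → 5). Not NE.
(Day, Mixed): Species 1 can switch to Dawn (-7 → -5). Not NE.
(Dusk, Dusk): Species 1 can switch to Dawn (0 → 7). Not NE.
(Dusk, Night): Species 2 can switch to Dusk (-9 → -5). Not NE.
(Dusk, Mixed): Species 1 can switch to Dawn (-8 → -5). Not NE.
(Night, Dusk): Species 1 can switch to Dawn (-7 → 7). Not NE.
(The remaining 2 profiles each have a profitable deviation by the same check.)

none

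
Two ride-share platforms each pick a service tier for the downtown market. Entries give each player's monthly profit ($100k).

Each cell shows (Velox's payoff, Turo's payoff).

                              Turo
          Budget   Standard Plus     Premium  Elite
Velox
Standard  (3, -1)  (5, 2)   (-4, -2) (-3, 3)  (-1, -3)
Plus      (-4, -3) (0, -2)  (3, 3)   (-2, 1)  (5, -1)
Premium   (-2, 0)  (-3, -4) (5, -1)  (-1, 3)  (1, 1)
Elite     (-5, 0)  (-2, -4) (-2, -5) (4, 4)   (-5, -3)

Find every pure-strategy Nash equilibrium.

Pure NE: (Elite, Premium)

For each strategy profile, look for a profitable unilateral deviation.
(Standard, Budget): Turo can switch to Standard (-1 → 2). Not NE.
(Standard, Standard): Turo can switch to Premium (2 → 3). Not NE.
(Standard, Plus): Velox can switch to Plus (-4 → 3). Not NE.
(Standard, Premium): Velox can switch to Plus (-3 → -2). Not NE.
(Standard, Elite): Velox can switch to Plus (-1 → 5). Not NE.
(Plus, Budget): Velox can switch to Standard (-4 → 3). Not NE.
(Plus, Standard): Velox can switch to Standard (0 → 5). Not NE.
(Plus, Plus): Velox can switch to Premium (3 → 5). Not NE.
(Plus, Premium): Velox can switch to Premium (-2 → -1). Not NE.
(Plus, Elite): Turo can switch to Plus (-1 → 3). Not NE.
(Premium, Budget): Velox can switch to Standard (-2 → 3). Not NE.
(Premium, Standard): Velox can switch to Standard (-3 → 5). Not NE.
(Elite, Premium): Velox gets 4, best alternative -1; Turo gets 4, best alternative 0. No profitable deviation — NE.
(The remaining 7 profiles each have a profitable deviation by the same check.)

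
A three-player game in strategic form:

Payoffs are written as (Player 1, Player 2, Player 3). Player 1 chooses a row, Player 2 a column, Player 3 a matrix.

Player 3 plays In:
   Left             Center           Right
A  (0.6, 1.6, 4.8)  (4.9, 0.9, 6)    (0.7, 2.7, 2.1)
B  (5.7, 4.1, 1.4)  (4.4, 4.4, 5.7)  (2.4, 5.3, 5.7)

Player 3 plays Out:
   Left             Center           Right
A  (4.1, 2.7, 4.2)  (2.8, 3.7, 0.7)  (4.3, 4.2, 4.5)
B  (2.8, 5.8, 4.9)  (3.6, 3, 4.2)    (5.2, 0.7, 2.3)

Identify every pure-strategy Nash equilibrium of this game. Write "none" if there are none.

(A, Left, In): Player 1 can switch to B (0.6 → 5.7). Not NE.
(A, Left, Out): Player 2 can switch to Center (2.7 → 3.7). Not NE.
(A, Center, In): Player 2 can switch to Left (0.9 → 1.6). Not NE.
(A, Center, Out): Player 1 can switch to B (2.8 → 3.6). Not NE.
(A, Right, In): Player 1 can switch to B (0.7 → 2.4). Not NE.
(A, Right, Out): Player 1 can switch to B (4.3 → 5.2). Not NE.
(B, Left, In): Player 2 can switch to Center (4.1 → 4.4). Not NE.
(B, Left, Out): Player 1 can switch to A (2.8 → 4.1). Not NE.
(B, Center, In): Player 1 can switch to A (4.4 → 4.9). Not NE.
(B, Center, Out): Player 2 can switch to Left (3 → 5.8). Not NE.
(B, Right, In): Player 1 gets 2.4, best alternative 0.7; Player 2 gets 5.3, best alternative 4.4; Player 3 gets 5.7, best alternative 2.3. No profitable deviation — NE.
(The remaining 1 profile has a profitable deviation by the same check.)

(B, Right, In)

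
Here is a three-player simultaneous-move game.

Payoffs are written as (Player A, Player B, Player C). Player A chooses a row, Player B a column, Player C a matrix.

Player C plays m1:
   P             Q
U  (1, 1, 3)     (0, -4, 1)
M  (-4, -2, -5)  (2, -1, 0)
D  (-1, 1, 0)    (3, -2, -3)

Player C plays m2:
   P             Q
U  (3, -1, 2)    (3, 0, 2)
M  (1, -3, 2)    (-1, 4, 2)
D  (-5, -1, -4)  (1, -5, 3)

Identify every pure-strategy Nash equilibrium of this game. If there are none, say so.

Mark each player's best response to every combination of opponents' strategies; a profile where every player is best-responding is a pure Nash equilibrium.
Player A against (P, m1): payoffs 1, -4, -1 → best response U.
Player A against (P, m2): payoffs 3, 1, -5 → best response U.
Player A against (Q, m1): payoffs 0, 2, 3 → best response D.
Player A against (Q, m2): payoffs 3, -1, 1 → best response U.
Player B against (U, m1): payoffs 1, -4 → best response P.
Player B against (U, m2): payoffs -1, 0 → best response Q.
Player B against (M, m1): payoffs -2, -1 → best response Q.
Player B against (M, m2): payoffs -3, 4 → best response Q.
Player B against (D, m1): payoffs 1, -2 → best response P.
Player B against (D, m2): payoffs -1, -5 → best response P.
Player C against (U, P): payoffs 3, 2 → best response m1.
Player C against (U, Q): payoffs 1, 2 → best response m2.
Player C against (M, P): payoffs -5, 2 → best response m2.
Player C against (M, Q): payoffs 0, 2 → best response m2.
Player C against (D, P): payoffs 0, -4 → best response m1.
Player C against (D, Q): payoffs -3, 3 → best response m2.
Mutual best responses: (U, P, m1); (U, Q, m2).

Pure-strategy Nash equilibria: (U, P, m1) and (U, Q, m2)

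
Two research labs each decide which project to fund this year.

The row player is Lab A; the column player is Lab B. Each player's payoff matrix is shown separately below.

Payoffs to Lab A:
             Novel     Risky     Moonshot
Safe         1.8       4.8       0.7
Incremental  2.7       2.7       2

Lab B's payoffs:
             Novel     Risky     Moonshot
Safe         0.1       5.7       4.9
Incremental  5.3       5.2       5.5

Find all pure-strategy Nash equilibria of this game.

The pure Nash equilibria are (Safe, Risky), (Incremental, Moonshot).

Check each profile: it is a Nash equilibrium iff no player can strictly gain by switching unilaterally.
(Safe, Novel): Lab A can switch to Incremental (1.8 → 2.7). Not NE.
(Safe, Risky): Lab A gets 4.8, best alternative 2.7; Lab B gets 5.7, best alternative 4.9. No profitable deviation — NE.
(Safe, Moonshot): Lab A can switch to Incremental (0.7 → 2). Not NE.
(Incremental, Novel): Lab B can switch to Moonshot (5.3 → 5.5). Not NE.
(Incremental, Risky): Lab A can switch to Safe (2.7 → 4.8). Not NE.
(Incremental, Moonshot): Lab A gets 2, best alternative 0.7; Lab B gets 5.5, best alternative 5.3. No profitable deviation — NE.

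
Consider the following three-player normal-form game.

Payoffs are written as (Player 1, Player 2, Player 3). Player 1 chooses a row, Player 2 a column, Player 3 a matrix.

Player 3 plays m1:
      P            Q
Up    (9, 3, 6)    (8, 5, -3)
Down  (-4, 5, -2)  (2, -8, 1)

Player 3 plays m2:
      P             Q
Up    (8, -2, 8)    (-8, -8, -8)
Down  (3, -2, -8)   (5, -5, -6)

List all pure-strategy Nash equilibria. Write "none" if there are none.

Player 1 against (P, m1): payoffs 9, -4 → best response Up.
Player 1 against (P, m2): payoffs 8, 3 → best response Up.
Player 1 against (Q, m1): payoffs 8, 2 → best response Up.
Player 1 against (Q, m2): payoffs -8, 5 → best response Down.
Player 2 against (Up, m1): payoffs 3, 5 → best response Q.
Player 2 against (Up, m2): payoffs -2, -8 → best response P.
Player 2 against (Down, m1): payoffs 5, -8 → best response P.
Player 2 against (Down, m2): payoffs -2, -5 → best response P.
Player 3 against (Up, P): payoffs 6, 8 → best response m2.
Player 3 against (Up, Q): payoffs -3, -8 → best response m1.
Player 3 against (Down, P): payoffs -2, -8 → best response m1.
Player 3 against (Down, Q): payoffs 1, -6 → best response m1.
Mutual best responses: (Up, P, m2); (Up, Q, m1).

The pure Nash equilibria are (Up, P, m2); (Up, Q, m1).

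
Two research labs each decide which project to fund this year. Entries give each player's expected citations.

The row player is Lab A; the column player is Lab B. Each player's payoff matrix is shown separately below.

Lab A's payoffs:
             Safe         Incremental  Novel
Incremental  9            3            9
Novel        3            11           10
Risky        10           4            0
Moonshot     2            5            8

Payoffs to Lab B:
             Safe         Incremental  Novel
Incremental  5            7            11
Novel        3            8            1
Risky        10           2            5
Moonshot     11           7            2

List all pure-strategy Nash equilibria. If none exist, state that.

For each strategy profile, look for a profitable unilateral deviation.
(Incremental, Safe): Lab A can switch to Risky (9 → 10). Not NE.
(Incremental, Incremental): Lab A can switch to Novel (3 → 11). Not NE.
(Incremental, Novel): Lab A can switch to Novel (9 → 10). Not NE.
(Novel, Safe): Lab A can switch to Incremental (3 → 9). Not NE.
(Novel, Incremental): Lab A gets 11, best alternative 5; Lab B gets 8, best alternative 3. No profitable deviation — NE.
(Novel, Novel): Lab B can switch to Safe (1 → 3). Not NE.
(Risky, Safe): Lab A gets 10, best alternative 9; Lab B gets 10, best alternative 5. No profitable deviation — NE.
(Risky, Incremental): Lab A can switch to Novel (4 → 11). Not NE.
(Risky, Novel): Lab A can switch to Incremental (0 → 9). Not NE.
(Moonshot, Safe): Lab A can switch to Incremental (2 → 9). Not NE.
(Moonshot, Incremental): Lab A can switch to Novel (5 → 11). Not NE.
(Moonshot, Novel): Lab A can switch to Incremental (8 → 9). Not NE.

(Novel, Incremental), (Risky, Safe)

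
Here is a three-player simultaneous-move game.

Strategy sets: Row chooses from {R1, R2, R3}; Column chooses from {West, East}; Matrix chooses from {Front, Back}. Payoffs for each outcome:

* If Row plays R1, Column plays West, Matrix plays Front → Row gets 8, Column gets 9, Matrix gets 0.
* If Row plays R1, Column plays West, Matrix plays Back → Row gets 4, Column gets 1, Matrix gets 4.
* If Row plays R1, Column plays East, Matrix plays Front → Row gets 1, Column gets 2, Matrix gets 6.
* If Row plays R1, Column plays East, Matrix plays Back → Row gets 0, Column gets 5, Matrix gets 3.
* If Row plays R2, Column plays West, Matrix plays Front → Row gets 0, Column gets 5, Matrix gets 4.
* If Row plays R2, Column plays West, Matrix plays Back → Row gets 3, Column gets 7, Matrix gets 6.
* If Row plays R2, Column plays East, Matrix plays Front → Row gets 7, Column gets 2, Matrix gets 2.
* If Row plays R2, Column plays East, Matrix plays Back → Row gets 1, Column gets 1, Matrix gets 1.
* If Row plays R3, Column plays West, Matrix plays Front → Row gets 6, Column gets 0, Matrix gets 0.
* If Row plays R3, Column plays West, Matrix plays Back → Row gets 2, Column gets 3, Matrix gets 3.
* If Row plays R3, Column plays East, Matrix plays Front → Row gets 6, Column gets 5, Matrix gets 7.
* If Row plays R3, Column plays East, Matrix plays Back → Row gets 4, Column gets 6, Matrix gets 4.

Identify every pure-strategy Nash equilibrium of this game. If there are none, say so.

Row against (West, Front): payoffs 8, 0, 6 → best response R1.
Row against (West, Back): payoffs 4, 3, 2 → best response R1.
Row against (East, Front): payoffs 1, 7, 6 → best response R2.
Row against (East, Back): payoffs 0, 1, 4 → best response R3.
Column against (R1, Front): payoffs 9, 2 → best response West.
Column against (R1, Back): payoffs 1, 5 → best response East.
Column against (R2, Front): payoffs 5, 2 → best response West.
Column against (R2, Back): payoffs 7, 1 → best response West.
Column against (R3, Front): payoffs 0, 5 → best response East.
Column against (R3, Back): payoffs 3, 6 → best response East.
Matrix against (R1, West): payoffs 0, 4 → best response Back.
Matrix against (R1, East): payoffs 6, 3 → best response Front.
Matrix against (R2, West): payoffs 4, 6 → best response Back.
Matrix against (R2, East): payoffs 2, 1 → best response Front.
Matrix against (R3, West): payoffs 0, 3 → best response Back.
Matrix against (R3, East): payoffs 7, 4 → best response Front.
No profile is a mutual best response for all players.

This game has no pure Nash equilibrium.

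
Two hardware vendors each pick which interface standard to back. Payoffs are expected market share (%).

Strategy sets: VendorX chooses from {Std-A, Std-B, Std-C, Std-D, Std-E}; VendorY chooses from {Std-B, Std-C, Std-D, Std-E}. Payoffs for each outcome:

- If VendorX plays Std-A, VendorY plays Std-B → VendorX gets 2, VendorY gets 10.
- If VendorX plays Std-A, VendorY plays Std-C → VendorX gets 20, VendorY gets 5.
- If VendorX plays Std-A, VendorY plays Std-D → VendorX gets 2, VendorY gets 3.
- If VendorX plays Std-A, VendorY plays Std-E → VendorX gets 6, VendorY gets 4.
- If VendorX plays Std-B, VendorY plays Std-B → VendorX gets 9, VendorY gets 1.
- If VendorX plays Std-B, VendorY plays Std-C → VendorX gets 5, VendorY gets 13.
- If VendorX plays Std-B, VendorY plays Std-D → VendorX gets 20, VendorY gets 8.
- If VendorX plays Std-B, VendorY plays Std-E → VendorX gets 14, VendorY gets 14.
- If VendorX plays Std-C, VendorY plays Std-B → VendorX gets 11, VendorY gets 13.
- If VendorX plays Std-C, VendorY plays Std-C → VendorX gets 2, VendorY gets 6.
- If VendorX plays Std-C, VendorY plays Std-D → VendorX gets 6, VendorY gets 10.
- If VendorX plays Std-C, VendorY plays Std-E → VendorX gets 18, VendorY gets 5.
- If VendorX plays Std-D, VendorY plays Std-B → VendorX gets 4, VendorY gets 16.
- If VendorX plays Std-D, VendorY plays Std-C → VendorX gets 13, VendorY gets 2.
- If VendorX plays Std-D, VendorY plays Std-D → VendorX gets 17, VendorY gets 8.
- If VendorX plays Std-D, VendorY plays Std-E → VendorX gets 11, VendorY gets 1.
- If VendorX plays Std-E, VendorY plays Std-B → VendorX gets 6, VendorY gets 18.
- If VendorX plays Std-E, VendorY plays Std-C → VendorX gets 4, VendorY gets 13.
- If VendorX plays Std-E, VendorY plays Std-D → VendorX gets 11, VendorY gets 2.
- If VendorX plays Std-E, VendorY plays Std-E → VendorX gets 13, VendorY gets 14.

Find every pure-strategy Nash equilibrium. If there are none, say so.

(Std-C, Std-B)

VendorX against Std-B: payoffs 2, 9, 11, 4, 6 → best response Std-C.
VendorX against Std-C: payoffs 20, 5, 2, 13, 4 → best response Std-A.
VendorX against Std-D: payoffs 2, 20, 6, 17, 11 → best response Std-B.
VendorX against Std-E: payoffs 6, 14, 18, 11, 13 → best response Std-C.
VendorY against Std-A: payoffs 10, 5, 3, 4 → best response Std-B.
VendorY against Std-B: payoffs 1, 13, 8, 14 → best response Std-E.
VendorY against Std-C: payoffs 13, 6, 10, 5 → best response Std-B.
VendorY against Std-D: payoffs 16, 2, 8, 1 → best response Std-B.
VendorY against Std-E: payoffs 18, 13, 2, 14 → best response Std-B.
Mutual best responses: (Std-C, Std-B).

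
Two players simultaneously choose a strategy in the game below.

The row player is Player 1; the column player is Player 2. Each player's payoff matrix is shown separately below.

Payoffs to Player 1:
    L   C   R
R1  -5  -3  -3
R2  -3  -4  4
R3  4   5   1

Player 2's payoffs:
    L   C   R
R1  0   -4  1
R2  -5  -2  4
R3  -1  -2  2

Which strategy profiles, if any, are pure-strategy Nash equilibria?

(R1, L): Player 1 can switch to R2 (-5 → -3). Not NE.
(R1, C): Player 1 can switch to R3 (-3 → 5). Not NE.
(R1, R): Player 1 can switch to R2 (-3 → 4). Not NE.
(R2, L): Player 1 can switch to R3 (-3 → 4). Not NE.
(R2, C): Player 1 can switch to R1 (-4 → -3). Not NE.
(R2, R): Player 1 gets 4, best alternative 1; Player 2 gets 4, best alternative -2. No profitable deviation — NE.
(R3, L): Player 2 can switch to R (-1 → 2). Not NE.
(R3, C): Player 2 can switch to L (-2 → -1). Not NE.
(R3, R): Player 1 can switch to R2 (1 → 4). Not NE.

(R2, R)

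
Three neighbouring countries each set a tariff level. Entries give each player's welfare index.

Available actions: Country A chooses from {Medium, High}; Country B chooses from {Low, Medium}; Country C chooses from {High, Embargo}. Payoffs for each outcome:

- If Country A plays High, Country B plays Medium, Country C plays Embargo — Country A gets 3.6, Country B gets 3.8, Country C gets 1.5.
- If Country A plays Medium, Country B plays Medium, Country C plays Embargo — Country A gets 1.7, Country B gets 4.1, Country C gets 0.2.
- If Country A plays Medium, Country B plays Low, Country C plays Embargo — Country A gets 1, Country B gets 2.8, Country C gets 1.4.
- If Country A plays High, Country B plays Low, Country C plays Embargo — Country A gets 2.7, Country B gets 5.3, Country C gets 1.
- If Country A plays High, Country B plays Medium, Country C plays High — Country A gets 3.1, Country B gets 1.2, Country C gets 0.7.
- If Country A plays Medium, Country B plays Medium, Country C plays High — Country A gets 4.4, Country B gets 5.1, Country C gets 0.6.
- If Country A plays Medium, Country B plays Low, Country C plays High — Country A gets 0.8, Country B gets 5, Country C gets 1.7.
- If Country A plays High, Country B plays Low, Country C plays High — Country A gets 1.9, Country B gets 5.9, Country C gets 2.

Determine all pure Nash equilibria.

Check each profile: it is a Nash equilibrium iff no player can strictly gain by switching unilaterally.
(Medium, Low, High): Country A can switch to High (0.8 → 1.9). Not NE.
(Medium, Low, Embargo): Country A can switch to High (1 → 2.7). Not NE.
(Medium, Medium, High): Country A gets 4.4, best alternative 3.1; Country B gets 5.1, best alternative 5; Country C gets 0.6, best alternative 0.2. No profitable deviation — NE.
(Medium, Medium, Embargo): Country A can switch to High (1.7 → 3.6). Not NE.
(High, Low, High): Country A gets 1.9, best alternative 0.8; Country B gets 5.9, best alternative 1.2; Country C gets 2, best alternative 1. No profitable deviation — NE.
(High, Low, Embargo): Country C can switch to High (1 → 2). Not NE.
(High, Medium, High): Country A can switch to Medium (3.1 → 4.4). Not NE.
(High, Medium, Embargo): Country B can switch to Low (3.8 → 5.3). Not NE.

Pure-strategy Nash equilibria: (Medium, Medium, High); (High, Low, High)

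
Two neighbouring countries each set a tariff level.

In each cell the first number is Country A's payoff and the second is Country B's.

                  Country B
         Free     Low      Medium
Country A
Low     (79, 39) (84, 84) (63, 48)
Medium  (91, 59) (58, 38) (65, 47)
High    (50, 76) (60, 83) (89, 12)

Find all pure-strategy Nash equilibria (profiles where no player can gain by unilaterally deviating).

(Low, Free): Country A can switch to Medium (79 → 91). Not NE.
(Low, Low): Country A gets 84, best alternative 60; Country B gets 84, best alternative 48. No profitable deviation — NE.
(Low, Medium): Country A can switch to Medium (63 → 65). Not NE.
(Medium, Free): Country A gets 91, best alternative 79; Country B gets 59, best alternative 47. No profitable deviation — NE.
(Medium, Low): Country A can switch to Low (58 → 84). Not NE.
(Medium, Medium): Country A can switch to High (65 → 89). Not NE.
(High, Free): Country A can switch to Low (50 → 79). Not NE.
(High, Low): Country A can switch to Low (60 → 84). Not NE.
(High, Medium): Country B can switch to Free (12 → 76). Not NE.

The pure Nash equilibria are (Low, Low); (Medium, Free).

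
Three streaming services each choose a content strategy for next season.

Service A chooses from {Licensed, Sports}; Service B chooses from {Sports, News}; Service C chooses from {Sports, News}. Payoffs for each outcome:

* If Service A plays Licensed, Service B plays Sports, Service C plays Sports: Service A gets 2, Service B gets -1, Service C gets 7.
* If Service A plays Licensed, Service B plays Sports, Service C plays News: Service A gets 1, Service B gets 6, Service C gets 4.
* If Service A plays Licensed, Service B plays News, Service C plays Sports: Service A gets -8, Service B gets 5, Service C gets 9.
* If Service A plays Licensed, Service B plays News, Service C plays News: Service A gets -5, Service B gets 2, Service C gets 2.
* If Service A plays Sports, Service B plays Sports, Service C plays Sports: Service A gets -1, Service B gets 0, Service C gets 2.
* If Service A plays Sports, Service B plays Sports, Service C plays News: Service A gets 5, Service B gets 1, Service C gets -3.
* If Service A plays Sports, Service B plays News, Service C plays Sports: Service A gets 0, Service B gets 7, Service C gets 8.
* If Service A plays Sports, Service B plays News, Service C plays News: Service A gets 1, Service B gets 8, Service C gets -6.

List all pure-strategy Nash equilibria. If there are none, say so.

(Sports, News, Sports)

Service A against (Sports, Sports): payoffs 2, -1 → best response Licensed.
Service A against (Sports, News): payoffs 1, 5 → best response Sports.
Service A against (News, Sports): payoffs -8, 0 → best response Sports.
Service A against (News, News): payoffs -5, 1 → best response Sports.
Service B against (Licensed, Sports): payoffs -1, 5 → best response News.
Service B against (Licensed, News): payoffs 6, 2 → best response Sports.
Service B against (Sports, Sports): payoffs 0, 7 → best response News.
Service B against (Sports, News): payoffs 1, 8 → best response News.
Service C against (Licensed, Sports): payoffs 7, 4 → best response Sports.
Service C against (Licensed, News): payoffs 9, 2 → best response Sports.
Service C against (Sports, Sports): payoffs 2, -3 → best response Sports.
Service C against (Sports, News): payoffs 8, -6 → best response Sports.
Mutual best responses: (Sports, News, Sports).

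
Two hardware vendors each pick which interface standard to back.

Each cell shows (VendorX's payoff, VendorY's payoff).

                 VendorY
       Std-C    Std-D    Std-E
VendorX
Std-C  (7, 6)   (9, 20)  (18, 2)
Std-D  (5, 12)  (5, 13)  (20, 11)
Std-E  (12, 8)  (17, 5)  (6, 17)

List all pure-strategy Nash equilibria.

VendorX against Std-C: payoffs 7, 5, 12 → best response Std-E.
VendorX against Std-D: payoffs 9, 5, 17 → best response Std-E.
VendorX against Std-E: payoffs 18, 20, 6 → best response Std-D.
VendorY against Std-C: payoffs 6, 20, 2 → best response Std-D.
VendorY against Std-D: payoffs 12, 13, 11 → best response Std-D.
VendorY against Std-E: payoffs 8, 5, 17 → best response Std-E.
No profile is a mutual best response for all players.

There is no pure-strategy Nash equilibrium.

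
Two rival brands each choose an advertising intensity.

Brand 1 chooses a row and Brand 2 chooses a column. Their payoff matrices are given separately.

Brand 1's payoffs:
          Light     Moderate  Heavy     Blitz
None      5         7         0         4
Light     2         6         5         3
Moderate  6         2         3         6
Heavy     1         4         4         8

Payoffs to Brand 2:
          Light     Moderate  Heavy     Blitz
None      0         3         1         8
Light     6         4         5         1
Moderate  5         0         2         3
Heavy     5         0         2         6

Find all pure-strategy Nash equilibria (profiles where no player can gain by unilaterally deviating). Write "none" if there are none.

Brand 1 against Light: payoffs 5, 2, 6, 1 → best response Moderate.
Brand 1 against Moderate: payoffs 7, 6, 2, 4 → best response None.
Brand 1 against Heavy: payoffs 0, 5, 3, 4 → best response Light.
Brand 1 against Blitz: payoffs 4, 3, 6, 8 → best response Heavy.
Brand 2 against None: payoffs 0, 3, 1, 8 → best response Blitz.
Brand 2 against Light: payoffs 6, 4, 5, 1 → best response Light.
Brand 2 against Moderate: payoffs 5, 0, 2, 3 → best response Light.
Brand 2 against Heavy: payoffs 5, 0, 2, 6 → best response Blitz.
Mutual best responses: (Moderate, Light); (Heavy, Blitz).

Pure-strategy Nash equilibria: (Moderate, Light); (Heavy, Blitz)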